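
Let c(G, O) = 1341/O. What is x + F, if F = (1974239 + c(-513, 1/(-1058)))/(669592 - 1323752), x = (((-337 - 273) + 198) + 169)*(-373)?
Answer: 59291852779/654160 ≈ 90638.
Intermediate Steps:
x = 90639 (x = ((-610 + 198) + 169)*(-373) = (-412 + 169)*(-373) = -243*(-373) = 90639)
F = -555461/654160 (F = (1974239 + 1341/(1/(-1058)))/(669592 - 1323752) = (1974239 + 1341/(-1/1058))/(-654160) = (1974239 + 1341*(-1058))*(-1/654160) = (1974239 - 1418778)*(-1/654160) = 555461*(-1/654160) = -555461/654160 ≈ -0.84912)
x + F = 90639 - 555461/654160 = 59291852779/654160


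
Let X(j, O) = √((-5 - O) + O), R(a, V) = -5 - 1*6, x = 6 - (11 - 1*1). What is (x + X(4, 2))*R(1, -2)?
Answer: 44 - 11*I*√5 ≈ 44.0 - 24.597*I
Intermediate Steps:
x = -4 (x = 6 - (11 - 1) = 6 - 1*10 = 6 - 10 = -4)
R(a, V) = -11 (R(a, V) = -5 - 6 = -11)
X(j, O) = I*√5 (X(j, O) = √(-5) = I*√5)
(x + X(4, 2))*R(1, -2) = (-4 + I*√5)*(-11) = 44 - 11*I*√5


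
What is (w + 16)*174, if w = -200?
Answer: -32016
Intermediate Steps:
(w + 16)*174 = (-200 + 16)*174 = -184*174 = -32016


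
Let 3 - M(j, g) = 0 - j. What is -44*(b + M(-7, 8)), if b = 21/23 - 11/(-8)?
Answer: 3465/46 ≈ 75.326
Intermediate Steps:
M(j, g) = 3 + j (M(j, g) = 3 - (0 - j) = 3 - (-1)*j = 3 + j)
b = 421/184 (b = 21*(1/23) - 11*(-1/8) = 21/23 + 11/8 = 421/184 ≈ 2.2880)
-44*(b + M(-7, 8)) = -44*(421/184 + (3 - 7)) = -44*(421/184 - 4) = -44*(-315/184) = 3465/46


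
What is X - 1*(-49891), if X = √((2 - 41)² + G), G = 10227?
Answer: 49891 + 2*√2937 ≈ 49999.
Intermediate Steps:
X = 2*√2937 (X = √((2 - 41)² + 10227) = √((-39)² + 10227) = √(1521 + 10227) = √11748 = 2*√2937 ≈ 108.39)
X - 1*(-49891) = 2*√2937 - 1*(-49891) = 2*√2937 + 49891 = 49891 + 2*√2937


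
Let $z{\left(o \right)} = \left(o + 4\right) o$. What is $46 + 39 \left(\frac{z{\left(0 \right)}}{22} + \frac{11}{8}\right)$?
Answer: $\frac{797}{8} \approx 99.625$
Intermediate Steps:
$z{\left(o \right)} = o \left(4 + o\right)$ ($z{\left(o \right)} = \left(4 + o\right) o = o \left(4 + o\right)$)
$46 + 39 \left(\frac{z{\left(0 \right)}}{22} + \frac{11}{8}\right) = 46 + 39 \left(\frac{0 \left(4 + 0\right)}{22} + \frac{11}{8}\right) = 46 + 39 \left(0 \cdot 4 \cdot \frac{1}{22} + 11 \cdot \frac{1}{8}\right) = 46 + 39 \left(0 \cdot \frac{1}{22} + \frac{11}{8}\right) = 46 + 39 \left(0 + \frac{11}{8}\right) = 46 + 39 \cdot \frac{11}{8} = 46 + \frac{429}{8} = \frac{797}{8}$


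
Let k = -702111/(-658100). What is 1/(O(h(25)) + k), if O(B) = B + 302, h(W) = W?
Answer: 658100/215900811 ≈ 0.0030482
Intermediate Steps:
O(B) = 302 + B
k = 702111/658100 (k = -702111*(-1/658100) = 702111/658100 ≈ 1.0669)
1/(O(h(25)) + k) = 1/((302 + 25) + 702111/658100) = 1/(327 + 702111/658100) = 1/(215900811/658100) = 658100/215900811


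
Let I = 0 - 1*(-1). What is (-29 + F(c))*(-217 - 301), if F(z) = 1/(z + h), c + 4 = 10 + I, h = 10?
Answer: 254856/17 ≈ 14992.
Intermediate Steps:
I = 1 (I = 0 + 1 = 1)
c = 7 (c = -4 + (10 + 1) = -4 + 11 = 7)
F(z) = 1/(10 + z) (F(z) = 1/(z + 10) = 1/(10 + z))
(-29 + F(c))*(-217 - 301) = (-29 + 1/(10 + 7))*(-217 - 301) = (-29 + 1/17)*(-518) = -492/17*(-518) = 254856/17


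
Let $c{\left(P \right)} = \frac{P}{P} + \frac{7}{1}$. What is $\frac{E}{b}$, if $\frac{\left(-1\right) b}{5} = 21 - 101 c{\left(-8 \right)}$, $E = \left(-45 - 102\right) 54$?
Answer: $- \frac{7938}{3935} \approx -2.0173$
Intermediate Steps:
$c{\left(P \right)} = 8$ ($c{\left(P \right)} = 1 + 7 \cdot 1 = 1 + 7 = 8$)
$E = -7938$ ($E = \left(-147\right) 54 = -7938$)
$b = 3935$ ($b = - 5 \left(21 - 808\right) = \left(-5\right) \left(-787\right) = 3935$)
$\frac{E}{b} = - \frac{7938}{3935}$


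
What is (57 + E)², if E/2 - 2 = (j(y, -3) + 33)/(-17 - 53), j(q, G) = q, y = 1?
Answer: 4414201/1225 ≈ 3603.4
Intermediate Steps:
E = 106/35 (E = 4 + 2*((1 + 33)/(-17 - 53)) = 4 + 2*(34/(-70)) = 4 + 2*(34*(-1/70)) = 4 + 2*(-17/35) = 4 - 34/35 = 106/35 ≈ 3.0286)
(57 + E)² = (57 + 106/35)² = (2101/35)² = 4414201/1225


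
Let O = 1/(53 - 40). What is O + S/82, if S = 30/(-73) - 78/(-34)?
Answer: 3223/32266 ≈ 0.099888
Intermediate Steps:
S = 2337/1241 (S = 30*(-1/73) - 78*(-1/34) = -30/73 + 39/17 = 2337/1241 ≈ 1.8832)
O = 1/13 ≈ 0.076923
O + S/82 = 1/13 + (2337/1241)/82 = 1/13 + (1/82)*(2337/1241) = 1/13 + 57/2482 = 3223/32266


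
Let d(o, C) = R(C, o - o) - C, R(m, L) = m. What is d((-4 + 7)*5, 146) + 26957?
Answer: 26957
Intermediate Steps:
d(o, C) = 0 (d(o, C) = C - C = 0)
d((-4 + 7)*5, 146) + 26957 = 0 + 26957 = 26957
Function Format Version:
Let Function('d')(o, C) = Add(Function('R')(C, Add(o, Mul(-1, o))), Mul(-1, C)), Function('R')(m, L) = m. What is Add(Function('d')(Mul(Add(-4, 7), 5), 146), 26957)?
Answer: 26957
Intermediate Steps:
Function('d')(o, C) = 0 (Function('d')(o, C) = Add(C, Mul(-1, C)) = 0)
Add(Function('d')(Mul(Add(-4, 7), 5), 146), 26957) = Add(0, 26957) = 26957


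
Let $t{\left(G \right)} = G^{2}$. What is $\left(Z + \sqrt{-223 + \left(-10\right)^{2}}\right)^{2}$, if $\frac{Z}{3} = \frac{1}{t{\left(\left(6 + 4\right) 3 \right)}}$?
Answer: $- \frac{11069999}{90000} + \frac{i \sqrt{123}}{150} \approx -123.0 + 0.073937 i$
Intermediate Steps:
$Z = \frac{1}{300}$ ($Z = \frac{3}{\left(\left(6 + 4\right) 3\right)^{2}} = \frac{3}{\left(10 \cdot 3\right)^{2}} = \frac{3}{30^{2}} = \frac{3}{900} = 3 \cdot \frac{1}{900} = \frac{1}{300} \approx 0.0033333$)
$\left(Z + \sqrt{-223 + \left(-10\right)^{2}}\right)^{2} = \left(\frac{1}{300} + \sqrt{-223 + \left(-10\right)^{2}}\right)^{2} = \left(\frac{1}{300} + \sqrt{-223 + 100}\right)^{2} = \left(\frac{1}{300} + \sqrt{-123}\right)^{2} = \left(\frac{1}{300} + i \sqrt{123}\right)^{2}$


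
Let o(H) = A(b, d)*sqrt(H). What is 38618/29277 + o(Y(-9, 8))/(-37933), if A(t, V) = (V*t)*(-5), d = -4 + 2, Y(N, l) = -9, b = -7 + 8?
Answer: 38618/29277 - 30*I/37933 ≈ 1.3191 - 0.00079087*I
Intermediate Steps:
b = 1
d = -2
A(t, V) = -5*V*t
o(H) = 10*sqrt(H) (o(H) = (-5*(-2)*1)*sqrt(H) = 10*sqrt(H))
38618/29277 + o(Y(-9, 8))/(-37933) = 38618/29277 + (10*sqrt(-9))/(-37933) = 38618*(1/29277) + (10*(3*I))*(-1/37933) = 38618/29277 + (30*I)*(-1/37933) = 38618/29277 - 30*I/37933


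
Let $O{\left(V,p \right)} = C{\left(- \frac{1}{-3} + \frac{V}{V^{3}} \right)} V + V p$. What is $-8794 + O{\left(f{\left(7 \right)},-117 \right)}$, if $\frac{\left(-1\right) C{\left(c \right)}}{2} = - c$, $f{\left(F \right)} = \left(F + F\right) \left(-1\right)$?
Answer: $- \frac{150475}{21} \approx -7165.5$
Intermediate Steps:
$f{\left(F \right)} = - 2 F$ ($f{\left(F \right)} = 2 F \left(-1\right) = - 2 F$)
$C{\left(c \right)} = 2 c$ ($C{\left(c \right)} = - 2 \left(- c\right) = 2 c$)
$O{\left(V,p \right)} = V p + V \left(\frac{2}{3} + \frac{2}{V^{2}}\right)$ ($O{\left(V,p \right)} = 2 \left(- \frac{1}{-3} + \frac{V}{V^{3}}\right) V + V p = 2 \left(\left(-1\right) \left(- \frac{1}{3}\right) + \frac{V}{V^{3}}\right) V + V p = 2 \left(\frac{1}{3} + \frac{1}{V^{2}}\right) V + V p = \left(\frac{2}{3} + \frac{2}{V^{2}}\right) V + V p = V \left(\frac{2}{3} + \frac{2}{V^{2}}\right) + V p = V p + V \left(\frac{2}{3} + \frac{2}{V^{2}}\right)$)
$-8794 + O{\left(f{\left(7 \right)},-117 \right)} = -8794 + \left(\frac{2}{\left(-2\right) 7} + \frac{2 \left(\left(-2\right) 7\right)}{3} + \left(-2\right) 7 \left(-117\right)\right) = -8794 + \left(\frac{2}{-14} + \frac{2}{3} \left(-14\right) - -1638\right) = -8794 + \left(2 \left(- \frac{1}{14}\right) - \frac{28}{3} + 1638\right) = -8794 - - \frac{34199}{21} = -8794 + \frac{34199}{21} = - \frac{150475}{21}$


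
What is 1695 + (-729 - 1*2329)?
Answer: -1363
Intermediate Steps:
1695 + (-729 - 1*2329) = 1695 + (-729 - 2329) = 1695 - 3058 = -1363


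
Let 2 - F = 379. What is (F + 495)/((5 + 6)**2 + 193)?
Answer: 59/157 ≈ 0.37580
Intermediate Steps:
F = -377 (F = 2 - 1*379 = 2 - 379 = -377)
(F + 495)/((5 + 6)**2 + 193) = (-377 + 495)/((5 + 6)**2 + 193) = 118/(11**2 + 193) = 118/(121 + 193) = 118/314 = 118*(1/314) = 59/157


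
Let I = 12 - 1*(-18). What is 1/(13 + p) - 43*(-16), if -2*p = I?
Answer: 1375/2 ≈ 687.50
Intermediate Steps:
I = 30 (I = 12 + 18 = 30)
p = -15 (p = -½*30 = -15)
1/(13 + p) - 43*(-16) = 1/(13 - 15) - 43*(-16) = 1/(-2) + 688 = -½ + 688 = 1375/2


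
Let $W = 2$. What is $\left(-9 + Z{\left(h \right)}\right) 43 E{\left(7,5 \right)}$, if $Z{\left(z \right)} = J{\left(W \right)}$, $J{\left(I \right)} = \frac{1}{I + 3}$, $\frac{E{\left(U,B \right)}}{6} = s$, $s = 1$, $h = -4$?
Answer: $- \frac{11352}{5} \approx -2270.4$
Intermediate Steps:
$E{\left(U,B \right)} = 6$ ($E{\left(U,B \right)} = 6 \cdot 1 = 6$)
$J{\left(I \right)} = \frac{1}{3 + I}$
$Z{\left(z \right)} = \frac{1}{5}$ ($Z{\left(z \right)} = \frac{1}{3 + 2} = \frac{1}{5}$)
$\left(-9 + Z{\left(h \right)}\right) 43 E{\left(7,5 \right)} = \left(-9 + \frac{1}{5}\right) 43 \cdot 6 = \left(- \frac{44}{5}\right) 43 \cdot 6 = \left(- \frac{1892}{5}\right) 6 = - \frac{11352}{5}$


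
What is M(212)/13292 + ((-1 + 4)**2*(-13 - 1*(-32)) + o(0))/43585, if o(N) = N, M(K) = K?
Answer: 2878238/144832955 ≈ 0.019873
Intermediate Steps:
M(212)/13292 + ((-1 + 4)**2*(-13 - 1*(-32)) + o(0))/43585 = 212/13292 + ((-1 + 4)**2*(-13 - 1*(-32)) + 0)/43585 = 212*(1/13292) + (3**2*(-13 + 32) + 0)*(1/43585) = 53/3323 + (9*19 + 0)*(1/43585) = 53/3323 + (171 + 0)*(1/43585) = 53/3323 + 171*(1/43585) = 53/3323 + 171/43585 = 2878238/144832955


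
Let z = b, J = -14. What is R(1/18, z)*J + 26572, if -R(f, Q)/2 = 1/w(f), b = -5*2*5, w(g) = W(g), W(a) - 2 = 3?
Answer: 132888/5 ≈ 26578.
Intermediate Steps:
W(a) = 5 (W(a) = 2 + 3 = 5)
w(g) = 5
b = -50 (b = -10*5 = -50)
z = -50
R(f, Q) = -⅖ (R(f, Q) = -2/5 = -2*⅕ = -⅖)
R(1/18, z)*J + 26572 = -⅖*(-14) + 26572 = 28/5 + 26572 = 132888/5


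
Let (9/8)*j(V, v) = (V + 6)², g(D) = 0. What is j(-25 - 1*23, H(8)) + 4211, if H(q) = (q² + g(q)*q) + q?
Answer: 5779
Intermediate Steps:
H(q) = q + q² (H(q) = (q² + 0*q) + q = (q² + 0) + q = q² + q = q + q²)
j(V, v) = 8*(6 + V)²/9 (j(V, v) = 8*(V + 6)²/9 = 8*(6 + V)²/9)
j(-25 - 1*23, H(8)) + 4211 = 8*(6 + (-25 - 1*23))²/9 + 4211 = 8*(6 + (-25 - 23))²/9 + 4211 = 8*(6 - 48)²/9 + 4211 = (8/9)*(-42)² + 4211 = (8/9)*1764 + 4211 = 1568 + 4211 = 5779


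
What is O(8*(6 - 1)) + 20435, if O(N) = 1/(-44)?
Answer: 899139/44 ≈ 20435.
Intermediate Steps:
O(N) = -1/44
O(8*(6 - 1)) + 20435 = -1/44 + 20435 = 899139/44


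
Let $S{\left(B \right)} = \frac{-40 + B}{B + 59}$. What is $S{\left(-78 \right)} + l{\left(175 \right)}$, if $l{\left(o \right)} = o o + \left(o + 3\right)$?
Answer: $\frac{585375}{19} \approx 30809.0$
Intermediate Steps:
$l{\left(o \right)} = 3 + o + o^{2}$ ($l{\left(o \right)} = o^{2} + \left(3 + o\right) = 3 + o + o^{2}$)
$S{\left(B \right)} = \frac{-40 + B}{59 + B}$
$S{\left(-78 \right)} + l{\left(175 \right)} = \frac{-40 - 78}{59 - 78} + \left(3 + 175 + 175^{2}\right) = \frac{1}{-19} \left(-118\right) + \left(3 + 175 + 30625\right) = \left(- \frac{1}{19}\right) \left(-118\right) + 30803 = \frac{118}{19} + 30803 = \frac{585375}{19}$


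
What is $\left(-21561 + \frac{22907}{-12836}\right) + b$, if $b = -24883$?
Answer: $- \frac{596178091}{12836} \approx -46446.0$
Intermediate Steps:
$\left(-21561 + \frac{22907}{-12836}\right) + b = \left(-21561 + \frac{22907}{-12836}\right) - 24883 = \left(-21561 + 22907 \left(- \frac{1}{12836}\right)\right) - 24883 = \left(-21561 - \frac{22907}{12836}\right) - 24883 = - \frac{276779903}{12836} - 24883 = - \frac{596178091}{12836}$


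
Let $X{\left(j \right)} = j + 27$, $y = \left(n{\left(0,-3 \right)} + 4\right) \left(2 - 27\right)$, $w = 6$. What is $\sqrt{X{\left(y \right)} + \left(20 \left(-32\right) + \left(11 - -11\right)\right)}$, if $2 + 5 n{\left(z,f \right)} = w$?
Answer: $3 i \sqrt{79} \approx 26.665 i$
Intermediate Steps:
$n{\left(z,f \right)} = \frac{4}{5}$ ($n{\left(z,f \right)} = - \frac{2}{5} + \frac{1}{5} \cdot 6 = - \frac{2}{5} + \frac{6}{5} = \frac{4}{5}$)
$y = -120$ ($y = \left(\frac{4}{5} + 4\right) \left(2 - 27\right) = \frac{24}{5} \left(-25\right) = -120$)
$X{\left(j \right)} = 27 + j$
$\sqrt{X{\left(y \right)} + \left(20 \left(-32\right) + \left(11 - -11\right)\right)} = \sqrt{\left(27 - 120\right) + \left(20 \left(-32\right) + \left(11 - -11\right)\right)} = \sqrt{-93 + \left(-640 + \left(11 + 11\right)\right)} = \sqrt{-93 + \left(-640 + 22\right)} = \sqrt{-93 - 618} = \sqrt{-711} = 3 i \sqrt{79}$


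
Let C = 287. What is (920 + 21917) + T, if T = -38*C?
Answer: 11931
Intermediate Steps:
T = -10906 (T = -38*287 = -10906)
(920 + 21917) + T = (920 + 21917) - 10906 = 22837 - 10906 = 11931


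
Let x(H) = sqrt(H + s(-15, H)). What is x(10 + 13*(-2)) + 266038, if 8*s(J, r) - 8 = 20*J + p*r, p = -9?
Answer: 266038 + I*sqrt(138)/2 ≈ 2.6604e+5 + 5.8737*I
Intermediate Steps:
s(J, r) = 1 - 9*r/8 + 5*J/2 (s(J, r) = 1 + (20*J - 9*r)/8 = 1 + (-9*r + 20*J)/8 = 1 + (-9*r/8 + 5*J/2) = 1 - 9*r/8 + 5*J/2)
x(H) = sqrt(-73/2 - H/8) (x(H) = sqrt(H + (1 - 9*H/8 + (5/2)*(-15))) = sqrt(H + (1 - 9*H/8 - 75/2)) = sqrt(H + (-73/2 - 9*H/8)) = sqrt(-73/2 - H/8))
x(10 + 13*(-2)) + 266038 = sqrt(-584 - 2*(10 + 13*(-2)))/4 + 266038 = sqrt(-584 - 2*(10 - 26))/4 + 266038 = sqrt(-584 - 2*(-16))/4 + 266038 = sqrt(-584 + 32)/4 + 266038 = sqrt(-552)/4 + 266038 = (2*I*sqrt(138))/4 + 266038 = I*sqrt(138)/2 + 266038 = 266038 + I*sqrt(138)/2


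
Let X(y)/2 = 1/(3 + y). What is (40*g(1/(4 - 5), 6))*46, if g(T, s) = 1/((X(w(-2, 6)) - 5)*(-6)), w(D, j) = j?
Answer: 2760/43 ≈ 64.186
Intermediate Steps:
X(y) = 2/(3 + y)
g(T, s) = 3/86 (g(T, s) = 1/(2/(3 + 6) - 5*(-6)) = -⅙/(2/9 - 5) = -⅙/(-43/9) = -9/43*(-⅙) = 3/86)
(40*g(1/(4 - 5), 6))*46 = (40*(3/86))*46 = (60/43)*46 = 2760/43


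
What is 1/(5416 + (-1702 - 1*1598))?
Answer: 1/2116 ≈ 0.00047259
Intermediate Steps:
1/(5416 + (-1702 - 1*1598)) = 1/(5416 + (-1702 - 1598)) = 1/(5416 - 3300) = 1/2116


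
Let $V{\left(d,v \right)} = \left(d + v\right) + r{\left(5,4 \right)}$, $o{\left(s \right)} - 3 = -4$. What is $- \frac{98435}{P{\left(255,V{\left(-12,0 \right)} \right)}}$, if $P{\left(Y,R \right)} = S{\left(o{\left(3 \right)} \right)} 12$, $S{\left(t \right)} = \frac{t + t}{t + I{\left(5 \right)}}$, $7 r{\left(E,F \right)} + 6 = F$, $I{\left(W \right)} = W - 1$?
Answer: $\frac{98435}{8} \approx 12304.0$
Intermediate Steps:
$I{\left(W \right)} = -1 + W$ ($I{\left(W \right)} = W - 1 = -1 + W$)
$o{\left(s \right)} = -1$ ($o{\left(s \right)} = 3 - 4 = -1$)
$r{\left(E,F \right)} = - \frac{6}{7} + \frac{F}{7}$
$S{\left(t \right)} = \frac{2 t}{4 + t}$ ($S{\left(t \right)} = \frac{t + t}{t + \left(-1 + 5\right)} = \frac{2 t}{t + 4} = \frac{2 t}{4 + t}$)
$V{\left(d,v \right)} = - \frac{2}{7} + d + v$ ($V{\left(d,v \right)} = \left(d + v\right) + \left(- \frac{6}{7} + \frac{1}{7} \cdot 4\right) = \left(d + v\right) + \left(- \frac{6}{7} + \frac{4}{7}\right) = \left(d + v\right) - \frac{2}{7} = - \frac{2}{7} + d + v$)
$P{\left(Y,R \right)} = -8$ ($P{\left(Y,R \right)} = 2 \left(-1\right) \frac{1}{4 - 1} \cdot 12 = 2 \left(-1\right) \frac{1}{3} \cdot 12 = \left(- \frac{2}{3}\right) 12 = -8$)
$- \frac{98435}{P{\left(255,V{\left(-12,0 \right)} \right)}} = - \frac{98435}{-8} = \left(-98435\right) \left(- \frac{1}{8}\right) = \frac{98435}{8}$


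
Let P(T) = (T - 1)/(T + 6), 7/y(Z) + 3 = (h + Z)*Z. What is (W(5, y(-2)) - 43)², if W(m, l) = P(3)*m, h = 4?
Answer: 142129/81 ≈ 1754.7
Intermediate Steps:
y(Z) = 7/(-3 + Z*(4 + Z)) (y(Z) = 7/(-3 + (4 + Z)*Z) = 7/(-3 + Z*(4 + Z)))
P(T) = (-1 + T)/(6 + T)
W(m, l) = 2*m/9 (W(m, l) = ((-1 + 3)/(6 + 3))*m = (2/9)*m = ((⅑)*2)*m = 2*m/9)
(W(5, y(-2)) - 43)² = ((2/9)*5 - 43)² = (10/9 - 43)² = (-377/9)² = 142129/81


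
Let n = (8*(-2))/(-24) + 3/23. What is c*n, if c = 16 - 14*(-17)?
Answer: 13970/69 ≈ 202.46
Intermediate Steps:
n = 55/69 (n = -16*(-1/24) + 3*(1/23) = ⅔ + 3/23 = 55/69 ≈ 0.79710)
c = 254 (c = 16 + 238 = 254)
c*n = 254*(55/69) = 13970/69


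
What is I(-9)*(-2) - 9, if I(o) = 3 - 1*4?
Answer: -7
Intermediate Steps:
I(o) = -1 (I(o) = 3 - 4 = -1)
I(-9)*(-2) - 9 = -1*(-2) - 9 = 2 - 9 = -7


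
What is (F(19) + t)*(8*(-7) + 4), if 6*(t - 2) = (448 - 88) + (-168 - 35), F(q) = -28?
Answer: -26/3 ≈ -8.6667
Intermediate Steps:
t = 169/6 (t = 2 + ((448 - 88) + (-168 - 35))/6 = 2 + (360 - 203)/6 = 2 + (1/6)*157 = 2 + 157/6 = 169/6 ≈ 28.167)
(F(19) + t)*(8*(-7) + 4) = (-28 + 169/6)*(8*(-7) + 4) = (-56 + 4)/6 = (1/6)*(-52) = -26/3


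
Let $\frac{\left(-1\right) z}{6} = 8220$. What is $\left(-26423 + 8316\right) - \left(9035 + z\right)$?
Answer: $22178$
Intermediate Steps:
$z = -49320$ ($z = \left(-6\right) 8220 = -49320$)
$\left(-26423 + 8316\right) - \left(9035 + z\right) = \left(-26423 + 8316\right) - -40285 = -18107 + \left(-9035 + 49320\right) = -18107 + 40285 = 22178$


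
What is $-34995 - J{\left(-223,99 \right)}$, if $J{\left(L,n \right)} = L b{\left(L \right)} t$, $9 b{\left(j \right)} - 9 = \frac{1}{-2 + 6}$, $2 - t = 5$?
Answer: $- \frac{428191}{12} \approx -35683.0$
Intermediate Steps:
$t = -3$ ($t = 2 - 5 = -3$)
$b{\left(j \right)} = \frac{37}{36}$ ($b{\left(j \right)} = 1 + \frac{1}{9 \left(-2 + 6\right)} = 1 + \frac{1}{9 \cdot 4} = 1 + \frac{1}{9} \cdot \frac{1}{4} = 1 + \frac{1}{36} = \frac{37}{36}$)
$J{\left(L,n \right)} = - \frac{37 L}{12}$ ($J{\left(L,n \right)} = L \frac{37}{36} \left(-3\right) = \frac{37 L}{36} \left(-3\right) = - \frac{37 L}{12}$)
$-34995 - J{\left(-223,99 \right)} = -34995 - \left(- \frac{37}{12}\right) \left(-223\right) = -34995 - \frac{8251}{12} = - \frac{428191}{12}$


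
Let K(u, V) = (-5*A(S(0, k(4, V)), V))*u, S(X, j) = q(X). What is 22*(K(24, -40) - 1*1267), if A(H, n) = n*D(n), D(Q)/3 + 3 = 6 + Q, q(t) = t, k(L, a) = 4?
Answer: -11749474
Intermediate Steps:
D(Q) = 9 + 3*Q (D(Q) = -9 + 3*(6 + Q) = -9 + (18 + 3*Q) = 9 + 3*Q)
S(X, j) = X
A(H, n) = n*(9 + 3*n)
K(u, V) = -15*V*u*(3 + V) (K(u, V) = (-15*V*(3 + V))*u = -15*V*u*(3 + V))
22*(K(24, -40) - 1*1267) = 22*(-15*(-40)*24*(3 - 40) - 1*1267) = 22*(-15*(-40)*24*(-37) - 1267) = 22*(-532800 - 1267) = 22*(-534067) = -11749474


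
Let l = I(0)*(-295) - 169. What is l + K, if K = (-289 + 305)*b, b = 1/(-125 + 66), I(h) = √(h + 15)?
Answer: -9987/59 - 295*√15 ≈ -1311.8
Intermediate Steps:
I(h) = √(15 + h)
b = -1/59 (b = 1/(-59) = -1/59 ≈ -0.016949)
l = -169 - 295*√15 (l = √(15 + 0)*(-295) - 169 = √15*(-295) - 169 = -295*√15 - 169 = -169 - 295*√15 ≈ -1311.5)
K = -16/59 (K = (-289 + 305)*(-1/59) = 16*(-1/59) = -16/59 ≈ -0.27119)
l + K = (-169 - 295*√15) - 16/59 = -9987/59 - 295*√15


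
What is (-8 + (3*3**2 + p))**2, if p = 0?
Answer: 361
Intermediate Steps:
(-8 + (3*3**2 + p))**2 = (-8 + (3*3**2 + 0))**2 = (-8 + (3*9 + 0))**2 = (-8 + (27 + 0))**2 = (-8 + 27)**2 = 19**2 = 361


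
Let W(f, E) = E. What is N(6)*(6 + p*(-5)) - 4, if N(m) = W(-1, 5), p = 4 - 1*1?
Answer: -49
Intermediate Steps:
p = 3 (p = 4 - 1 = 3)
N(m) = 5
N(6)*(6 + p*(-5)) - 4 = 5*(6 + 3*(-5)) - 4 = 5*(6 - 15) - 4 = 5*(-9) - 4 = -45 - 4 = -49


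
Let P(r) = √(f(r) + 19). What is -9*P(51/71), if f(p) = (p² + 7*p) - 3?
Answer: -18*√27151/71 ≈ -41.774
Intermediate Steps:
f(p) = -3 + p² + 7*p
P(r) = √(16 + r² + 7*r) (P(r) = √((-3 + r² + 7*r) + 19) = √(16 + r² + 7*r))
-9*P(51/71) = -9*√(16 + (51/71)² + 7*(51/71)) = -9*√(16 + 2601/5041 + 357/71) = -18*√27151/71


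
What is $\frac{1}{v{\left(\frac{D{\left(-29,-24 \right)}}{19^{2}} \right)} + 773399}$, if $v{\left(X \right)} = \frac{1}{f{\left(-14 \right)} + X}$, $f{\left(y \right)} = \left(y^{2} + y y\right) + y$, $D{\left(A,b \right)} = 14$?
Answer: $\frac{136472}{105547308689} \approx 1.293 \cdot 10^{-6}$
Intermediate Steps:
$f{\left(y \right)} = y + 2 y^{2}$ ($f{\left(y \right)} = \left(y^{2} + y^{2}\right) + y = 2 y^{2} + y = y + 2 y^{2}$)
$v{\left(X \right)} = \frac{1}{378 + X}$ ($v{\left(X \right)} = \frac{1}{- 14 \left(1 + 2 \left(-14\right)\right) + X} = \frac{1}{- 14 \left(1 - 28\right) + X} = \frac{1}{\left(-14\right) \left(-27\right) + X} = \frac{1}{378 + X}$)
$\frac{1}{v{\left(\frac{D{\left(-29,-24 \right)}}{19^{2}} \right)} + 773399} = \frac{1}{\frac{1}{378 + \frac{14}{19^{2}}} + 773399} = \frac{1}{\frac{1}{378 + \frac{14}{361}} + 773399} = \frac{1}{\frac{1}{\frac{136472}{361}} + 773399} = \frac{1}{\frac{361}{136472} + 773399} = \frac{1}{\frac{105547308689}{136472}} = \frac{136472}{105547308689}$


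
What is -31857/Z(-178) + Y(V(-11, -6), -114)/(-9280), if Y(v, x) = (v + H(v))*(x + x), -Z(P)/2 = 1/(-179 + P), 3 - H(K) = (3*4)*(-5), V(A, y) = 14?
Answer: -13192616451/2320 ≈ -5.6865e+6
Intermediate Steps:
H(K) = 63 (H(K) = 3 - 3*4*(-5) = 3 - 12*(-5) = 3 - 1*(-60) = 3 + 60 = 63)
Z(P) = -2/(-179 + P)
Y(v, x) = 2*x*(63 + v) (Y(v, x) = (v + 63)*(x + x) = (63 + v)*(2*x) = 2*x*(63 + v))
-31857/Z(-178) + Y(V(-11, -6), -114)/(-9280) = -31857/((-2/(-179 - 178))) + (2*(-114)*(63 + 14))/(-9280) = -31857/((-2/(-357))) + (2*(-114)*77)*(-1/9280) = -31857/((-2*(-1/357))) - 17556*(-1/9280) = -31857/2/357 + 4389/2320 = -31857*357/2 + 4389/2320 = -11372949/2 + 4389/2320 = -13192616451/2320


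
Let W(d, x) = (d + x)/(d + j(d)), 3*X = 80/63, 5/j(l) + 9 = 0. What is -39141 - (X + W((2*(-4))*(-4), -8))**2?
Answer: -111980916413125/2860859169 ≈ -39142.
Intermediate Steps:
j(l) = -5/9 (j(l) = 5/(-9 + 0) = 5/(-9) = 5*(-1/9) = -5/9)
X = 80/189 (X = (80/63)/3 = (80*(1/63))/3 = (1/3)*(80/63) = 80/189 ≈ 0.42328)
W(d, x) = (d + x)/(-5/9 + d) (W(d, x) = (d + x)/(d - 5/9) = (d + x)/(-5/9 + d))
-39141 - (X + W((2*(-4))*(-4), -8))**2 = -39141 - (80/189 + 9*((2*(-4))*(-4) - 8)/(-5 + 9*((2*(-4))*(-4))))**2 = -39141 - (80/189 + 9*(-8*(-4) - 8)/(-5 + 9*(-8*(-4))))**2 = -39141 - (80/189 + 9*(32 - 8)/(-5 + 9*32))**2 = -39141 - (80/189 + 9*24/(-5 + 288))**2 = -39141 - (80/189 + 9*24/283)**2 = -39141 - (80/189 + 9*(1/283)*24)**2 = -39141 - (80/189 + 216/283)**2 = -39141 - (63464/53487)**2 = -39141 - 1*4027679296/2860859169 = -39141 - 4027679296/2860859169 = -111980916413125/2860859169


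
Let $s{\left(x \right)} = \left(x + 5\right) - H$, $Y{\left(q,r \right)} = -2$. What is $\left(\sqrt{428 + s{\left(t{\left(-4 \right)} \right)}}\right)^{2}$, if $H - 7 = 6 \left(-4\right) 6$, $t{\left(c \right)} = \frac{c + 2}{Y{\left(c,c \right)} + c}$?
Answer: $\frac{1711}{3} \approx 570.33$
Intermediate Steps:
$t{\left(c \right)} = \frac{2 + c}{-2 + c}$ ($t{\left(c \right)} = \frac{c + 2}{-2 + c} = \frac{2 + c}{-2 + c}$)
$H = -137$ ($H = 7 + 6 \left(-4\right) 6 = 7 - 144 = -137$)
$s{\left(x \right)} = 142 + x$ ($s{\left(x \right)} = \left(x + 5\right) - -137 = \left(5 + x\right) + 137 = 142 + x$)
$\left(\sqrt{428 + s{\left(t{\left(-4 \right)} \right)}}\right)^{2} = \left(\sqrt{428 + \left(142 + \frac{2 - 4}{-2 - 4}\right)}\right)^{2} = \left(\sqrt{428 + \left(142 + \frac{1}{-6} \left(-2\right)\right)}\right)^{2} = \left(\sqrt{428 + \left(142 - - \frac{1}{3}\right)}\right)^{2} = \left(\sqrt{428 + \left(142 + \frac{1}{3}\right)}\right)^{2} = \left(\sqrt{428 + \frac{427}{3}}\right)^{2} = \left(\sqrt{\frac{1711}{3}}\right)^{2} = \left(\frac{\sqrt{5133}}{3}\right)^{2} = \frac{1711}{3}$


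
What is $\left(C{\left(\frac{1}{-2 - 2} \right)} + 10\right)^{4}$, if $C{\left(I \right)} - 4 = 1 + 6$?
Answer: $194481$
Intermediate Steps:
$C{\left(I \right)} = 11$ ($C{\left(I \right)} = 4 + \left(1 + 6\right) = 4 + 7 = 11$)
$\left(C{\left(\frac{1}{-2 - 2} \right)} + 10\right)^{4} = \left(11 + 10\right)^{4} = 21^{4} = 194481$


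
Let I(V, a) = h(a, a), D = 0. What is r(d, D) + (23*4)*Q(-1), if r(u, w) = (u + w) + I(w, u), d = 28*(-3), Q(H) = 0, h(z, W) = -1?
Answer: -85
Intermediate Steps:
d = -84
I(V, a) = -1
r(u, w) = -1 + u + w (r(u, w) = (u + w) - 1 = -1 + u + w)
r(d, D) + (23*4)*Q(-1) = (-1 - 84 + 0) + (23*4)*0 = -85 + 92*0 = -85 + 0 = -85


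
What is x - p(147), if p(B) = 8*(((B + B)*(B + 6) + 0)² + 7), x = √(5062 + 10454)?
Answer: -16187042648 + 6*√431 ≈ -1.6187e+10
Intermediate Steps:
x = 6*√431 (x = √15516 = 6*√431 ≈ 124.56)
p(B) = 56 + 32*B²*(6 + B)² (p(B) = 8*(((2*B)*(6 + B) + 0)² + 7) = 8*((2*B*(6 + B) + 0)² + 7) = 8*((2*B*(6 + B))² + 7) = 8*(4*B²*(6 + B)² + 7) = 8*(7 + 4*B²*(6 + B)²) = 56 + 32*B²*(6 + B)²)
x - p(147) = 6*√431 - (56 + 32*147²*(6 + 147)²) = 6*√431 - (56 + 32*21609*153²) = 6*√431 - (56 + 32*21609*23409) = 6*√431 - (56 + 16187042592) = 6*√431 - 1*16187042648 = 6*√431 - 16187042648 = -16187042648 + 6*√431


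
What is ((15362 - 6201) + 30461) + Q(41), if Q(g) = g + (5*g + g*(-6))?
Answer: 39622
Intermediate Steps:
Q(g) = 0 (Q(g) = g + (5*g - 6*g) = g - g = 0)
((15362 - 6201) + 30461) + Q(41) = ((15362 - 6201) + 30461) + 0 = (9161 + 30461) + 0 = 39622 + 0 = 39622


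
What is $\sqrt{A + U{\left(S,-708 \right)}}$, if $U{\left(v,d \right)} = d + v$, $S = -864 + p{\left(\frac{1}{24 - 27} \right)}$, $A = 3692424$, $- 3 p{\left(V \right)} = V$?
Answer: $\frac{\sqrt{33217669}}{3} \approx 1921.2$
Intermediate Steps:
$p{\left(V \right)} = - \frac{V}{3}$
$S = - \frac{7775}{9}$ ($S = -864 - \frac{1}{3 \left(24 - 27\right)} = -864 - \frac{1}{3 \left(-3\right)} = -864 - - \frac{1}{9} = -864 + \frac{1}{9} = - \frac{7775}{9} \approx -863.89$)
$\sqrt{A + U{\left(S,-708 \right)}} = \sqrt{3692424 - \frac{14147}{9}} = \sqrt{\frac{33217669}{9}} = \frac{\sqrt{33217669}}{3}$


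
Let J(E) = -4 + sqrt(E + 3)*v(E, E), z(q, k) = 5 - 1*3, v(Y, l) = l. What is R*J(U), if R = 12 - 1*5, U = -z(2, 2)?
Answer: -42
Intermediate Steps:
z(q, k) = 2 (z(q, k) = 5 - 3 = 2)
U = -2 (U = -1*2 = -2)
J(E) = -4 + E*sqrt(3 + E) (J(E) = -4 + sqrt(E + 3)*E = -4 + sqrt(3 + E)*E = -4 + E*sqrt(3 + E))
R = 7 (R = 12 - 5 = 7)
R*J(U) = 7*(-4 - 2*sqrt(3 - 2)) = 7*(-4 - 2*sqrt(1)) = 7*(-4 - 2*1) = 7*(-4 - 2) = 7*(-6) = -42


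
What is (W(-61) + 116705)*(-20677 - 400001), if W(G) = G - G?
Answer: -49095225990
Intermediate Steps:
W(G) = 0
(W(-61) + 116705)*(-20677 - 400001) = (0 + 116705)*(-20677 - 400001) = 116705*(-420678) = -49095225990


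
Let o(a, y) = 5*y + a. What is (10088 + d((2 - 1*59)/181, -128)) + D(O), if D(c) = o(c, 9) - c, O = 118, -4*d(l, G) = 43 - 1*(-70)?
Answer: 40419/4 ≈ 10105.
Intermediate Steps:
o(a, y) = a + 5*y
d(l, G) = -113/4 (d(l, G) = -(43 - 1*(-70))/4 = -(43 + 70)/4 = -1/4*113 = -113/4)
D(c) = 45 (D(c) = (c + 5*9) - c = (c + 45) - c = (45 + c) - c = 45)
(10088 + d((2 - 1*59)/181, -128)) + D(O) = (10088 - 113/4) + 45 = 40239/4 + 45 = 40419/4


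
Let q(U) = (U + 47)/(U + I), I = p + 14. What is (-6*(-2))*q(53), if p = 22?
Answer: 1200/89 ≈ 13.483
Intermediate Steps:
I = 36 (I = 22 + 14 = 36)
q(U) = (47 + U)/(36 + U) (q(U) = (U + 47)/(U + 36) = (47 + U)/(36 + U))
(-6*(-2))*q(53) = (-6*(-2))*((47 + 53)/(36 + 53)) = 12*(100/89) = 1200/89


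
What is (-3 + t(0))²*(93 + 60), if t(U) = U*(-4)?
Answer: 1377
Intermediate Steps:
t(U) = -4*U
(-3 + t(0))²*(93 + 60) = (-3 - 4*0)²*(93 + 60) = (-3 + 0)²*153 = (-3)²*153 = 9*153 = 1377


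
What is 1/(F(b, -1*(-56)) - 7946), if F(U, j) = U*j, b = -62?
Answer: -1/11418 ≈ -8.7581e-5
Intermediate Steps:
1/(F(b, -1*(-56)) - 7946) = 1/(-(-62)*(-56) - 7946) = 1/(-62*56 - 7946) = 1/(-3472 - 7946) = 1/(-11418) = -1/11418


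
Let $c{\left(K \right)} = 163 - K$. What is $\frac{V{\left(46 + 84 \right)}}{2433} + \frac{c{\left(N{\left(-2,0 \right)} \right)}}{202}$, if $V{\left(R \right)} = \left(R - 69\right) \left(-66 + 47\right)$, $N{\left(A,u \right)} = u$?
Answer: $\frac{162461}{491466} \approx 0.33056$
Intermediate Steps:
$V{\left(R \right)} = 1311 - 19 R$ ($V{\left(R \right)} = \left(-69 + R\right) \left(-19\right) = 1311 - 19 R$)
$\frac{V{\left(46 + 84 \right)}}{2433} + \frac{c{\left(N{\left(-2,0 \right)} \right)}}{202} = \frac{1311 - 19 \left(46 + 84\right)}{2433} + \frac{163 - 0}{202} = \left(1311 - 2470\right) \frac{1}{2433} + \left(163 + 0\right) \frac{1}{202} = \left(1311 - 2470\right) \frac{1}{2433} + 163 \cdot \frac{1}{202} = \left(-1159\right) \frac{1}{2433} + \frac{163}{202} = - \frac{1159}{2433} + \frac{163}{202} = \frac{162461}{491466}$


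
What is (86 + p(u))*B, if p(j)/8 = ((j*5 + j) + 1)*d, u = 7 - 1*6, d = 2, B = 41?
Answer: 8118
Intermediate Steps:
u = 1 (u = 7 - 6 = 1)
p(j) = 16 + 96*j (p(j) = 8*(((j*5 + j) + 1)*2) = 8*(((5*j + j) + 1)*2) = 8*((6*j + 1)*2) = 8*((1 + 6*j)*2) = 8*(2 + 12*j) = 16 + 96*j)
(86 + p(u))*B = (86 + (16 + 96*1))*41 = (86 + (16 + 96))*41 = (86 + 112)*41 = 198*41 = 8118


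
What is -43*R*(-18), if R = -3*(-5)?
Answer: 11610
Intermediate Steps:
R = 15
-43*R*(-18) = -43*15*(-18) = -645*(-18) = 11610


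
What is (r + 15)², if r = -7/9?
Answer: 16384/81 ≈ 202.27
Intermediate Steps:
r = -7/9 (r = -7*⅑ = -7/9 ≈ -0.77778)
(r + 15)² = (-7/9 + 15)² = (128/9)² = 16384/81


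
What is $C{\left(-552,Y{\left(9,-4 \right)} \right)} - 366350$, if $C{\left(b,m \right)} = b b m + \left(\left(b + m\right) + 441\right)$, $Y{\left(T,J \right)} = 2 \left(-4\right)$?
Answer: $-2804101$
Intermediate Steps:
$Y{\left(T,J \right)} = -8$
$C{\left(b,m \right)} = 441 + b + m + m b^{2}$ ($C{\left(b,m \right)} = b^{2} m + \left(441 + b + m\right) = m b^{2} + \left(441 + b + m\right) = 441 + b + m + m b^{2}$)
$C{\left(-552,Y{\left(9,-4 \right)} \right)} - 366350 = \left(441 - 552 - 8 - 8 \left(-552\right)^{2}\right) - 366350 = \left(441 - 552 - 8 - 2437632\right) - 366350 = -2437751 - 366350 = -2804101$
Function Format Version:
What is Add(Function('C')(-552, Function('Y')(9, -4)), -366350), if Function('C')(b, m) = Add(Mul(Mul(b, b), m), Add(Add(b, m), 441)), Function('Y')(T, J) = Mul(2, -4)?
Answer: -2804101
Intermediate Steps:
Function('Y')(T, J) = -8
Function('C')(b, m) = Add(441, b, m, Mul(m, Pow(b, 2))) (Function('C')(b, m) = Add(Mul(Pow(b, 2), m), Add(441, b, m)) = Add(Mul(m, Pow(b, 2)), Add(441, b, m)) = Add(441, b, m, Mul(m, Pow(b, 2))))
Add(Function('C')(-552, Function('Y')(9, -4)), -366350) = Add(Add(441, -552, -8, Mul(-8, Pow(-552, 2))), -366350) = Add(Add(441, -552, -8, Mul(-8, 304704)), -366350) = Add(Add(441, -552, -8, -2437632), -366350) = Add(-2437751, -366350) = -2804101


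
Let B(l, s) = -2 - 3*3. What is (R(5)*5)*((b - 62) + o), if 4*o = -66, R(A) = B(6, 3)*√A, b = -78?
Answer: 17215*√5/2 ≈ 19247.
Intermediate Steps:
B(l, s) = -11 (B(l, s) = -2 - 9 = -11)
R(A) = -11*√A
o = -33/2 (o = (¼)*(-66) = -33/2 ≈ -16.500)
(R(5)*5)*((b - 62) + o) = (-11*√5*5)*((-78 - 62) - 33/2) = (-55*√5)*(-140 - 33/2) = -55*√5*(-313/2) = 17215*√5/2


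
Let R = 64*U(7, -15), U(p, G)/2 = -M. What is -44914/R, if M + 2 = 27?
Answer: 22457/1600 ≈ 14.036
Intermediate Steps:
M = 25 (M = -2 + 27 = 25)
U(p, G) = -50 (U(p, G) = 2*(-1*25) = 2*(-25) = -50)
R = -3200 (R = 64*(-50) = -3200)
-44914/R = -44914/(-3200) = -44914*(-1/3200) = 22457/1600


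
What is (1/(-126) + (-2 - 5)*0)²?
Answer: 1/15876 ≈ 6.2988e-5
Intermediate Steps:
(1/(-126) + (-2 - 5)*0)² = (-1/126 - 7*0)² = (-1/126 + 0)² = (-1/126)² = 1/15876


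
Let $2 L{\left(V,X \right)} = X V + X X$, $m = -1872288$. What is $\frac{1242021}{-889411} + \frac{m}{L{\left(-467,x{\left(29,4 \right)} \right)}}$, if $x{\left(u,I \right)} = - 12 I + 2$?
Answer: $- \frac{62218079561}{388672607} \approx -160.08$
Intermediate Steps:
$x{\left(u,I \right)} = 2 - 12 I$
$L{\left(V,X \right)} = \frac{X^{2}}{2} + \frac{V X}{2}$ ($L{\left(V,X \right)} = \frac{X V + X X}{2} = \frac{V X + X^{2}}{2} = \frac{X^{2} + V X}{2} = \frac{X^{2}}{2} + \frac{V X}{2}$)
$\frac{1242021}{-889411} + \frac{m}{L{\left(-467,x{\left(29,4 \right)} \right)}} = \frac{1242021}{-889411} - \frac{1872288}{\frac{1}{2} \left(2 - 48\right) \left(-467 + \left(2 - 48\right)\right)} = 1242021 \left(- \frac{1}{889411}\right) - \frac{1872288}{\frac{1}{2} \left(2 - 48\right) \left(-467 + \left(2 - 48\right)\right)} = - \frac{1242021}{889411} - \frac{1872288}{\frac{1}{2} \left(-46\right) \left(-467 - 46\right)} = - \frac{1242021}{889411} - \frac{1872288}{\frac{1}{2} \left(-46\right) \left(-513\right)} = - \frac{1242021}{889411} - \frac{1872288}{11799} = - \frac{1242021}{889411} - \frac{69344}{437} = - \frac{62218079561}{388672607}$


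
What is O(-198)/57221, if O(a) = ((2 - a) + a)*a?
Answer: -396/57221 ≈ -0.0069205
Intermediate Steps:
O(a) = 2*a
O(-198)/57221 = (2*(-198))/57221 = -396*1/57221 = -396/57221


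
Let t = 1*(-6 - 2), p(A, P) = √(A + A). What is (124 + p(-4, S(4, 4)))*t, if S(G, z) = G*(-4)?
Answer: -992 - 16*I*√2 ≈ -992.0 - 22.627*I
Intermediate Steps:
S(G, z) = -4*G
p(A, P) = √2*√A (p(A, P) = √(2*A) = √2*√A)
t = -8 (t = 1*(-8) = -8)
(124 + p(-4, S(4, 4)))*t = (124 + √2*√(-4))*(-8) = (124 + √2*(2*I))*(-8) = (124 + 2*I*√2)*(-8) = -992 - 16*I*√2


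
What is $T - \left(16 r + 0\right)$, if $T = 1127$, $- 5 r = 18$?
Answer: $\frac{5923}{5} \approx 1184.6$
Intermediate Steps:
$r = - \frac{18}{5}$ ($r = \left(- \frac{1}{5}\right) 18 = - \frac{18}{5} \approx -3.6$)
$T - \left(16 r + 0\right) = 1127 - \left(16 \left(- \frac{18}{5}\right) + 0\right) = 1127 - \left(- \frac{288}{5} + 0\right) = 1127 - - \frac{288}{5} = 1127 + \frac{288}{5} = \frac{5923}{5}$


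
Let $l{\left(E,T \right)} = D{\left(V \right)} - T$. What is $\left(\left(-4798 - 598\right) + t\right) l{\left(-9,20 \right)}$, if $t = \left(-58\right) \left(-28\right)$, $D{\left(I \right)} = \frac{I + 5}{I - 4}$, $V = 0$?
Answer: $80155$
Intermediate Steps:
$D{\left(I \right)} = \frac{5 + I}{-4 + I}$
$l{\left(E,T \right)} = - \frac{5}{4} - T$ ($l{\left(E,T \right)} = \frac{5 + 0}{-4 + 0} - T = \frac{1}{-4} \cdot 5 - T = \left(- \frac{1}{4}\right) 5 - T = - \frac{5}{4} - T$)
$t = 1624$
$\left(\left(-4798 - 598\right) + t\right) l{\left(-9,20 \right)} = \left(\left(-4798 - 598\right) + 1624\right) \left(- \frac{5}{4} - 20\right) = \left(-5396 + 1624\right) \left(- \frac{5}{4} - 20\right) = \left(-3772\right) \left(- \frac{85}{4}\right) = 80155$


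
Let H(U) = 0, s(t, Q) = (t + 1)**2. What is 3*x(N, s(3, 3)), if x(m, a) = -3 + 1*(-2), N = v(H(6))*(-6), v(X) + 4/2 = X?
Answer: -15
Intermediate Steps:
s(t, Q) = (1 + t)**2
v(X) = -2 + X
N = 12 (N = (-2 + 0)*(-6) = -2*(-6) = 12)
x(m, a) = -5 (x(m, a) = -3 - 2 = -5)
3*x(N, s(3, 3)) = 3*(-5) = -15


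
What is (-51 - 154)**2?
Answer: 42025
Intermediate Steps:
(-51 - 154)**2 = (-205)**2 = 42025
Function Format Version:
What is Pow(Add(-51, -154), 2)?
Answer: 42025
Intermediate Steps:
Pow(Add(-51, -154), 2) = Pow(-205, 2) = 42025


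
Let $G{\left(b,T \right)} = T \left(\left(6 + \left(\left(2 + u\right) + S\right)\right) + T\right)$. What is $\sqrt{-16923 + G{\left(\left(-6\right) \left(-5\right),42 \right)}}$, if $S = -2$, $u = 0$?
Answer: $i \sqrt{14907} \approx 122.09 i$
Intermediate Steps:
$G{\left(b,T \right)} = T \left(6 + T\right)$ ($G{\left(b,T \right)} = T \left(\left(6 + \left(\left(2 + 0\right) - 2\right)\right) + T\right) = T \left(\left(6 + \left(2 - 2\right)\right) + T\right) = T \left(\left(6 + 0\right) + T\right) = T \left(6 + T\right)$)
$\sqrt{-16923 + G{\left(\left(-6\right) \left(-5\right),42 \right)}} = \sqrt{-16923 + 42 \left(6 + 42\right)} = \sqrt{-16923 + 42 \cdot 48} = \sqrt{-16923 + 2016} = \sqrt{-14907} = i \sqrt{14907}$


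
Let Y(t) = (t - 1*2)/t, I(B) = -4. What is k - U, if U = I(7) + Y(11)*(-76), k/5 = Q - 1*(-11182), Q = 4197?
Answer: 846573/11 ≈ 76961.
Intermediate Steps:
Y(t) = (-2 + t)/t (Y(t) = (t - 2)/t = (-2 + t)/t)
k = 76895 (k = 5*(4197 - 1*(-11182)) = 5*(4197 + 11182) = 5*15379 = 76895)
U = -728/11 (U = -4 + ((-2 + 11)/11)*(-76) = -4 + ((1/11)*9)*(-76) = -4 + (9/11)*(-76) = -4 - 684/11 = -728/11 ≈ -66.182)
k - U = 76895 - 1*(-728/11) = 76895 + 728/11 = 846573/11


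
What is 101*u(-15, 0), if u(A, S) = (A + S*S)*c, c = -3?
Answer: 4545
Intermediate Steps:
u(A, S) = -3*A - 3*S² (u(A, S) = (A + S*S)*(-3) = (A + S²)*(-3) = -3*A - 3*S²)
101*u(-15, 0) = 101*(-3*(-15) - 3*0²) = 101*(45 - 3*0) = 101*(45 + 0) = 101*45 = 4545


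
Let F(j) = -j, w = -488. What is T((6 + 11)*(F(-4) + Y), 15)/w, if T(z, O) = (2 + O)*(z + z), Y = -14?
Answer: 1445/122 ≈ 11.844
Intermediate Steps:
T(z, O) = 2*z*(2 + O) (T(z, O) = (2 + O)*(2*z) = 2*z*(2 + O))
T((6 + 11)*(F(-4) + Y), 15)/w = (2*((6 + 11)*(-1*(-4) - 14))*(2 + 15))/(-488) = (2*(17*(4 - 14))*17)*(-1/488) = (2*(17*(-10))*17)*(-1/488) = (2*(-170)*17)*(-1/488) = -5780*(-1/488) = 1445/122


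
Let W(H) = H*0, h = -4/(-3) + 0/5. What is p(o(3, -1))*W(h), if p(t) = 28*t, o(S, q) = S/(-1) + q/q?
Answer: 0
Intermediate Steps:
o(S, q) = 1 - S (o(S, q) = S*(-1) + 1 = -S + 1 = 1 - S)
h = 4/3 (h = -4*(-⅓) + 0*(⅕) = 4/3 + 0 = 4/3 ≈ 1.3333)
W(H) = 0
p(o(3, -1))*W(h) = (28*(1 - 1*3))*0 = (28*(1 - 3))*0 = (28*(-2))*0 = -56*0 = 0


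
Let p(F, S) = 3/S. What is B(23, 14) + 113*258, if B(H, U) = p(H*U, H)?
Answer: 670545/23 ≈ 29154.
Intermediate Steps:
B(H, U) = 3/H
B(23, 14) + 113*258 = 3/23 + 113*258 = 3*(1/23) + 29154 = 3/23 + 29154 = 670545/23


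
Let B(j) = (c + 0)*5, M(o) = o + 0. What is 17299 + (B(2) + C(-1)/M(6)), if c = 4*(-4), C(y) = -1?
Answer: 103313/6 ≈ 17219.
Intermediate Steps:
M(o) = o
c = -16
B(j) = -80 (B(j) = (-16 + 0)*5 = -16*5 = -80)
17299 + (B(2) + C(-1)/M(6)) = 17299 + (-80 - 1/6) = 17299 - 481/6 = 103313/6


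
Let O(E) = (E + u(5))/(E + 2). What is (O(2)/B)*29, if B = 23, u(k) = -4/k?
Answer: 87/230 ≈ 0.37826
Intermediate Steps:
O(E) = (-⅘ + E)/(2 + E) (O(E) = (E - 4/5)/(E + 2) = (E - 4*⅕)/(2 + E) = (E - ⅘)/(2 + E) = (-⅘ + E)/(2 + E))
(O(2)/B)*29 = (((-⅘ + 2)/(2 + 2))/23)*29 = (((6/5)/4)*(1/23))*29 = (((¼)*(6/5))*(1/23))*29 = ((3/10)*(1/23))*29 = (3/230)*29 = 87/230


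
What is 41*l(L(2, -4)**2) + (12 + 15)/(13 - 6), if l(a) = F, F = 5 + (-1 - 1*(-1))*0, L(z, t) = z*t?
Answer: 1462/7 ≈ 208.86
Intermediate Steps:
L(z, t) = t*z
F = 5 (F = 5 + (-1 + 1)*0 = 5 + 0*0 = 5 + 0 = 5)
l(a) = 5
41*l(L(2, -4)**2) + (12 + 15)/(13 - 6) = 41*5 + (12 + 15)/(13 - 6) = 205 + 27/7 = 1462/7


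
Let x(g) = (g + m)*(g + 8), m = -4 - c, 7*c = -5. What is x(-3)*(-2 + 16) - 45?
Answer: -485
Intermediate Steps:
c = -5/7 (c = (⅐)*(-5) = -5/7 ≈ -0.71429)
m = -23/7 (m = -4 - 1*(-5/7) = -4 + 5/7 = -23/7 ≈ -3.2857)
x(g) = (8 + g)*(-23/7 + g) (x(g) = (g - 23/7)*(g + 8) = (-23/7 + g)*(8 + g) = (8 + g)*(-23/7 + g))
x(-3)*(-2 + 16) - 45 = (-184/7 + (-3)² + (33/7)*(-3))*(-2 + 16) - 45 = (-184/7 + 9 - 99/7)*14 - 45 = -220/7*14 - 45 = -440 - 45 = -485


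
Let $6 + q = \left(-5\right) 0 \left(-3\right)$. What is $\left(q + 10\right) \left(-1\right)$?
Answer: $-4$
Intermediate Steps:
$q = -6$ ($q = -6 + \left(-5\right) 0 \left(-3\right) = -6 + 0 \left(-3\right) = -6 + 0 = -6$)
$\left(q + 10\right) \left(-1\right) = \left(-6 + 10\right) \left(-1\right) = 4 \left(-1\right) = -4$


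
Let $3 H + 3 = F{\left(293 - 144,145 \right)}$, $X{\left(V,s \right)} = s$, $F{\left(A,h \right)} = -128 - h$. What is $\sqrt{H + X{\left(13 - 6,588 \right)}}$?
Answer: $4 \sqrt{31} \approx 22.271$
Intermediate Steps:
$H = -92$ ($H = -1 + \frac{-128 - 145}{3} = -1 + \frac{1}{3} \left(-273\right) = -1 - 91 = -92$)
$\sqrt{H + X{\left(13 - 6,588 \right)}} = \sqrt{-92 + 588} = \sqrt{496} = 4 \sqrt{31}$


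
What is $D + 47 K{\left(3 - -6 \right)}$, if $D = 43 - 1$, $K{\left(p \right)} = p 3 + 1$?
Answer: $1358$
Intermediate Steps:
$K{\left(p \right)} = 1 + 3 p$ ($K{\left(p \right)} = 3 p + 1 = 1 + 3 p$)
$D = 42$
$D + 47 K{\left(3 - -6 \right)} = 42 + 47 \left(1 + 3 \left(3 - -6\right)\right) = 42 + 47 \left(1 + 3 \left(3 + 6\right)\right) = 42 + 47 \left(1 + 3 \cdot 9\right) = 42 + 47 \left(1 + 27\right) = 42 + 47 \cdot 28 = 42 + 1316 = 1358$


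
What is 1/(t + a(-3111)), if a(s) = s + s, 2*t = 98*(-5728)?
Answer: -1/286894 ≈ -3.4856e-6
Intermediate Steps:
t = -280672 (t = (98*(-5728))/2 = (½)*(-561344) = -280672)
a(s) = 2*s
1/(t + a(-3111)) = 1/(-280672 + 2*(-3111)) = 1/(-280672 - 6222) = 1/(-286894) = -1/286894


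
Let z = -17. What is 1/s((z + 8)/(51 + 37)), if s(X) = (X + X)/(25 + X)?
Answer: -2191/18 ≈ -121.72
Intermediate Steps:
s(X) = 2*X/(25 + X) (s(X) = (2*X)/(25 + X) = 2*X/(25 + X))
1/s((z + 8)/(51 + 37)) = 1/(2*((-17 + 8)/(51 + 37))/(25 + (-17 + 8)/(51 + 37))) = 1/(2*(-9/88)/(25 - 9/88)) = 1/(2*(-9/88)/(2191/88)) = 1/(2*(-9/88)*(88/2191)) = 1/(-18/2191) = -2191/18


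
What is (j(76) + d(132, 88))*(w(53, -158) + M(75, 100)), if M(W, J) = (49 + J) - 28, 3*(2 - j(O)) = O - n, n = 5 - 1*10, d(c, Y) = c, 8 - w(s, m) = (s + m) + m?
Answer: 41944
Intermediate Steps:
w(s, m) = 8 - s - 2*m (w(s, m) = 8 - ((s + m) + m) = 8 - ((m + s) + m) = 8 - (s + 2*m) = 8 + (-s - 2*m) = 8 - s - 2*m)
n = -5 (n = 5 - 10 = -5)
j(O) = ⅓ - O/3 (j(O) = 2 - (O - 1*(-5))/3 = 2 - (O + 5)/3 = 2 - (5 + O)/3 = 2 + (-5/3 - O/3) = ⅓ - O/3)
M(W, J) = 21 + J
(j(76) + d(132, 88))*(w(53, -158) + M(75, 100)) = ((⅓ - ⅓*76) + 132)*((8 - 1*53 - 2*(-158)) + (21 + 100)) = ((⅓ - 76/3) + 132)*((8 - 53 + 316) + 121) = (-25 + 132)*(271 + 121) = 107*392 = 41944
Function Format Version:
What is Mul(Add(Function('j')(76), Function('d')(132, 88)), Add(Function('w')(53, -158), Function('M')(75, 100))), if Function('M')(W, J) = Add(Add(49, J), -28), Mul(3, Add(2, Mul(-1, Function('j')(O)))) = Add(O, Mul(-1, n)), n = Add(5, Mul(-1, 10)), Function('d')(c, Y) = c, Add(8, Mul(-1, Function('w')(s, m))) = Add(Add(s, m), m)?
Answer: 41944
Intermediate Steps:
Function('w')(s, m) = Add(8, Mul(-1, s), Mul(-2, m)) (Function('w')(s, m) = Add(8, Mul(-1, Add(Add(s, m), m))) = Add(8, Mul(-1, Add(Add(m, s), m))) = Add(8, Mul(-1, Add(s, Mul(2, m)))) = Add(8, Add(Mul(-1, s), Mul(-2, m))) = Add(8, Mul(-1, s), Mul(-2, m)))
n = -5 (n = Add(5, -10) = -5)
Function('j')(O) = Add(Rational(1, 3), Mul(Rational(-1, 3), O)) (Function('j')(O) = Add(2, Mul(Rational(-1, 3), Add(O, Mul(-1, -5)))) = Add(2, Mul(Rational(-1, 3), Add(O, 5))) = Add(2, Mul(Rational(-1, 3), Add(5, O))) = Add(2, Add(Rational(-5, 3), Mul(Rational(-1, 3), O))) = Add(Rational(1, 3), Mul(Rational(-1, 3), O)))
Function('M')(W, J) = Add(21, J)
Mul(Add(Function('j')(76), Function('d')(132, 88)), Add(Function('w')(53, -158), Function('M')(75, 100))) = Mul(Add(Add(Rational(1, 3), Mul(Rational(-1, 3), 76)), 132), Add(Add(8, Mul(-1, 53), Mul(-2, -158)), Add(21, 100))) = Mul(Add(Add(Rational(1, 3), Rational(-76, 3)), 132), Add(Add(8, -53, 316), 121)) = Mul(Add(-25, 132), Add(271, 121)) = Mul(107, 392) = 41944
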